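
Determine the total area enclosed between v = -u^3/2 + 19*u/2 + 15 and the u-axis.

517/4

The curve meets the u-axis where -u^3/2 + 19*u/2 + 15 = 0, i.e. -(u - 5)*(u + 2)*(u + 3)/2 = 0, at u = -3, -2, 5.
On [-3, -2] the curve lies below the axis; ∫[-3,-2] (-u^3/2 + 19*u/2 + 15) du = -5/8, giving area 5/8.
On [-2, 5] the curve lies above the axis; ∫[-2,5] (-u^3/2 + 19*u/2 + 15) du = 1029/8, giving area 1029/8.
Total area = 5/8 + 1029/8 = 517/4.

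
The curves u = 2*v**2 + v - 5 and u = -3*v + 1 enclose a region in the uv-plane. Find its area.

Both boundary curves give u as a function of v, so integrate with respect to v. Setting them equal: 2*v**2 + 4*v - 6 = 0, i.e. 2*(v - 1)*(v + 3) = 0, so they meet at v = -3, 1.
For v in [-3, 1], u = 2*v**2 + v - 5 is on the left; area = ∫[-3,1] (-(2*v**2 + 4*v - 6)) dv = 64/3.

64/3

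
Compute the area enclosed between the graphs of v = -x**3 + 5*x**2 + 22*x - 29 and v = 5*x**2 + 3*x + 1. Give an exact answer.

517/2

Set the curves equal: -x**3 + 5*x**2 + 22*x - 29 = 5*x**2 + 3*x + 1, so -x**3 + 19*x - 30 = 0, which factors as -(x - 3)*(x - 2)*(x + 5) = 0. The curves meet at x = -5, 2, 3.
On [-5, 2], v = 5*x**2 + 3*x + 1 is on top; that piece has area ∫[-5,2] (-(-x**3 + 19*x - 30)) dx = 1029/4.
On [2, 3], v = -x**3 + 5*x**2 + 22*x - 29 is on top; that piece has area ∫[2,3] (-x**3 + 19*x - 30) dx = 5/4.
Total enclosed area = 1029/4 + 5/4 = 517/2.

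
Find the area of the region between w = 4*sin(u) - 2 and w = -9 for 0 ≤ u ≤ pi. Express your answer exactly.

8 + 7*pi

On [0, pi], (4*sin(u) - 2) - (-9) = 4*sin(u) + 7 is ≥ 0 throughout, so the area is a single integral of |4*sin(u) + 7|.
∫[0,pi] (4*sin(u) + 7) du = 8 + 7*pi.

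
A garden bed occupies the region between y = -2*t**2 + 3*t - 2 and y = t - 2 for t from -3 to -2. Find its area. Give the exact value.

53/3

On [-3, -2], (-2*t**2 + 3*t - 2) - (t - 2) = -2*t**2 + 2*t is ≤ 0 throughout, so the area is a single integral of |-2*t**2 + 2*t|.
∫[-3,-2] (-2*t**2 + 2*t) dt = -53/3; the area of that piece is 53/3.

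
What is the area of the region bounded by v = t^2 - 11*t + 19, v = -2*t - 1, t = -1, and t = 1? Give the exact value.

122/3

On [-1, 1], (t^2 - 11*t + 19) - (-2*t - 1) = t^2 - 9*t + 20 is ≥ 0 throughout, so the area is a single integral of |t^2 - 9*t + 20|.
∫[-1,1] (t^2 - 9*t + 20) dt = 122/3.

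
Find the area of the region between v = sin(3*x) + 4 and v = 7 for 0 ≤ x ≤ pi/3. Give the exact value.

On [0, pi/3], (sin(3*x) + 4) - (7) = sin(3*x) - 3 is ≤ 0 throughout, so the area is a single integral of |sin(3*x) - 3|.
∫[0,pi/3] (sin(3*x) - 3) dx = 2/3 - pi; the area of that piece is -2/3 + pi.

-2/3 + pi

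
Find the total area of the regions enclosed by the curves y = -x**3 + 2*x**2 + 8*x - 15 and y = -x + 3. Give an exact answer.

443/6

Set the curves equal: -x**3 + 2*x**2 + 8*x - 15 = -x + 3, so -x**3 + 2*x**2 + 9*x - 18 = 0, which factors as -(x - 3)*(x - 2)*(x + 3) = 0. The curves meet at x = -3, 2, 3.
On [-3, 2], y = -x + 3 is on top; that piece has area ∫[-3,2] (-(-x**3 + 2*x**2 + 9*x - 18)) dx = 875/12.
On [2, 3], y = -x**3 + 2*x**2 + 8*x - 15 is on top; that piece has area ∫[2,3] (-x**3 + 2*x**2 + 9*x - 18) dx = 11/12.
Total enclosed area = 875/12 + 11/12 = 443/6.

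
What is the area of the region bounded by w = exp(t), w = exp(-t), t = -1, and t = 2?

-4 + exp(-2) + exp(-1) + exp(1) + exp(2)

The difference (exp(t)) - (exp(-t)) = exp(t) - exp(-t) changes sign at t = 0 inside [-1, 2], so split the integral there.
∫[-1,0] (exp(t) - exp(-t)) dt = -exp(1) - exp(-1) + 2; the area of that piece is -2 + exp(-1) + exp(1).
∫[0,2] (exp(t) - exp(-t)) dt = -2 + exp(-2) + exp(2).
Total area = (-2 + exp(-1) + exp(1)) + (-2 + exp(-2) + exp(2)) = -4 + exp(-2) + exp(-1) + exp(1) + exp(2).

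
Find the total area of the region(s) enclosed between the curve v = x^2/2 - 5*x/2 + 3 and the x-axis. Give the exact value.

The curve meets the x-axis where x^2/2 - 5*x/2 + 3 = 0, i.e. (x - 3)*(x - 2)/2 = 0, at x = 2, 3.
On [2, 3] the curve lies below the axis; ∫[2,3] (x^2/2 - 5*x/2 + 3) dx = -1/12, giving area 1/12.

1/12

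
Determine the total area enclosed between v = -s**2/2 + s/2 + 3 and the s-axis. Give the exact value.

125/12

The curve meets the s-axis where -s**2/2 + s/2 + 3 = 0, i.e. -(s - 3)*(s + 2)/2 = 0, at s = -2, 3.
On [-2, 3] the curve lies above the axis; ∫[-2,3] (-s**2/2 + s/2 + 3) ds = 125/12, giving area 125/12.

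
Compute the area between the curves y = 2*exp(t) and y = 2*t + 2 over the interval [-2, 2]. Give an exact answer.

-8 - 2*exp(-2) + 2*exp(2)

On [-2, 2], (2*exp(t)) - (2*t + 2) = -2*t + 2*exp(t) - 2 is ≥ 0 throughout, so the area is a single integral of |-2*t + 2*exp(t) - 2|.
∫[-2,2] (-2*t + 2*exp(t) - 2) dt = -8 - 2*exp(-2) + 2*exp(2).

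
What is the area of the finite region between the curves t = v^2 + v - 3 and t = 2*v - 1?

Both boundary curves give t as a function of v, so integrate with respect to v. Setting them equal: v^2 - v - 2 = 0, i.e. (v - 2)*(v + 1) = 0, so they meet at v = -1, 2.
For v in [-1, 2], t = v^2 + v - 3 is on the left; area = ∫[-1,2] (-(v^2 - v - 2)) dv = 9/2.

9/2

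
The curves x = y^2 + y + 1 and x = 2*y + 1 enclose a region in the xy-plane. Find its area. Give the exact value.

Both boundary curves give x as a function of y, so integrate with respect to y. Setting them equal: y^2 - y = 0, i.e. y*(y - 1) = 0, so they meet at y = 0, 1.
For y in [0, 1], x = y^2 + y + 1 is on the left; area = ∫[0,1] (-(y^2 - y)) dy = 1/6.

1/6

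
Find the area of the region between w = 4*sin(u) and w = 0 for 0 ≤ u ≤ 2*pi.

16

The difference (4*sin(u)) - (0) = 4*sin(u) changes sign at u = pi inside [0, 2*pi], so split the integral there.
∫[0,pi] (4*sin(u)) du = 8.
∫[pi,2*pi] (4*sin(u)) du = -8; the area of that piece is 8.
Total area = 8 + 8 = 16.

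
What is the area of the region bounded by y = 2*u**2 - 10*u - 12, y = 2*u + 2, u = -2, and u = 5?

458/3

The difference (2*u**2 - 10*u - 12) - (2*u + 2) = 2*u**2 - 12*u - 14 changes sign at u = -1 inside [-2, 5], so split the integral there.
∫[-2,-1] (2*u**2 - 12*u - 14) du = 26/3.
∫[-1,5] (2*u**2 - 12*u - 14) du = -144; the area of that piece is 144.
Total area = 26/3 + 144 = 458/3.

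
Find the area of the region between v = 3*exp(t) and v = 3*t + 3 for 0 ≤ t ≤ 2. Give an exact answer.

On [0, 2], (3*exp(t)) - (3*t + 3) = -3*t + 3*exp(t) - 3 is ≥ 0 throughout, so the area is a single integral of |-3*t + 3*exp(t) - 3|.
∫[0,2] (-3*t + 3*exp(t) - 3) dt = -15 + 3*exp(2).

-15 + 3*exp(2)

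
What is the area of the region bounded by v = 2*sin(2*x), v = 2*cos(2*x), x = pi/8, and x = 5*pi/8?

On [pi/8, 5*pi/8], (2*sin(2*x)) - (2*cos(2*x)) = 2*sin(2*x) - 2*cos(2*x) is ≥ 0 throughout, so the area is a single integral of |2*sin(2*x) - 2*cos(2*x)|.
∫[pi/8,5*pi/8] (2*sin(2*x) - 2*cos(2*x)) dx = 2*sqrt(2).

2*sqrt(2)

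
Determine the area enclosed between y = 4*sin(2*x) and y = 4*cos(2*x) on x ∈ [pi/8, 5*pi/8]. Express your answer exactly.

On [pi/8, 5*pi/8], (4*sin(2*x)) - (4*cos(2*x)) = 4*sin(2*x) - 4*cos(2*x) is ≥ 0 throughout, so the area is a single integral of |4*sin(2*x) - 4*cos(2*x)|.
∫[pi/8,5*pi/8] (4*sin(2*x) - 4*cos(2*x)) dx = 4*sqrt(2).

4*sqrt(2)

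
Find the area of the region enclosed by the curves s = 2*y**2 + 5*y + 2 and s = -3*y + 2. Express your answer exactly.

Both boundary curves give s as a function of y, so integrate with respect to y. Setting them equal: 2*y**2 + 8*y = 0, i.e. 2*y*(y + 4) = 0, so they meet at y = -4, 0.
For y in [-4, 0], s = 2*y**2 + 5*y + 2 is on the left; area = ∫[-4,0] (-(2*y**2 + 8*y)) dy = 64/3.

64/3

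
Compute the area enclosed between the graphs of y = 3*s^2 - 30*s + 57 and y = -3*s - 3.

1/2

Set the curves equal: 3*s^2 - 30*s + 57 = -3*s - 3, so 3*s^2 - 27*s + 60 = 0, which factors as 3*(s - 5)*(s - 4) = 0. The curves meet at s = 4, 5.
On [4, 5], y = -3*s - 3 is on top; that piece has area ∫[4,5] (-(3*s^2 - 27*s + 60)) ds = 1/2.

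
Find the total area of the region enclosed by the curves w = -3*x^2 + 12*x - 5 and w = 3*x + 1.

1/2

Set the curves equal: -3*x^2 + 12*x - 5 = 3*x + 1, so -3*x^2 + 9*x - 6 = 0, which factors as -3*(x - 2)*(x - 1) = 0. The curves meet at x = 1, 2.
On [1, 2], w = -3*x^2 + 12*x - 5 is on top; that piece has area ∫[1,2] (-3*x^2 + 9*x - 6) dx = 1/2.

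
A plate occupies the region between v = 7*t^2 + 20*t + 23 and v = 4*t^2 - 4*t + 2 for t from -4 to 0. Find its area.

The difference (7*t^2 + 20*t + 23) - (4*t^2 - 4*t + 2) = 3*t^2 + 24*t + 21 changes sign at t = -1 inside [-4, 0], so split the integral there.
∫[-4,-1] (3*t^2 + 24*t + 21) dt = -54; the area of that piece is 54.
∫[-1,0] (3*t^2 + 24*t + 21) dt = 10.
Total area = 54 + 10 = 64.

64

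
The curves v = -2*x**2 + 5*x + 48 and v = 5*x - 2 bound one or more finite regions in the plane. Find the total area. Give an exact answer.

Set the curves equal: -2*x**2 + 5*x + 48 = 5*x - 2, so -2*x**2 + 50 = 0, which factors as -2*(x - 5)*(x + 5) = 0. The curves meet at x = -5, 5.
On [-5, 5], v = -2*x**2 + 5*x + 48 is on top; that piece has area ∫[-5,5] (-2*x**2 + 50) dx = 1000/3.

1000/3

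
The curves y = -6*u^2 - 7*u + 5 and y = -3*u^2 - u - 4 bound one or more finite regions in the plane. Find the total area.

Set the curves equal: -6*u^2 - 7*u + 5 = -3*u^2 - u - 4, so -3*u^2 - 6*u + 9 = 0, which factors as -3*(u - 1)*(u + 3) = 0. The curves meet at u = -3, 1.
On [-3, 1], y = -6*u^2 - 7*u + 5 is on top; that piece has area ∫[-3,1] (-3*u^2 - 6*u + 9) du = 32.

32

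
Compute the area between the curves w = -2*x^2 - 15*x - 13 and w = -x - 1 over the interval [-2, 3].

127

The difference (-2*x^2 - 15*x - 13) - (-x - 1) = -2*x^2 - 14*x - 12 changes sign at x = -1 inside [-2, 3], so split the integral there.
∫[-2,-1] (-2*x^2 - 14*x - 12) dx = 13/3.
∫[-1,3] (-2*x^2 - 14*x - 12) dx = -368/3; the area of that piece is 368/3.
Total area = 13/3 + 368/3 = 127.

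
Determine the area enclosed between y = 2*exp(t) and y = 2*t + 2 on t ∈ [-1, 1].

On [-1, 1], (2*exp(t)) - (2*t + 2) = -2*t + 2*exp(t) - 2 is ≥ 0 throughout, so the area is a single integral of |-2*t + 2*exp(t) - 2|.
∫[-1,1] (-2*t + 2*exp(t) - 2) dt = -4 - 2*exp(-1) + 2*exp(1).

-4 - 2*exp(-1) + 2*exp(1)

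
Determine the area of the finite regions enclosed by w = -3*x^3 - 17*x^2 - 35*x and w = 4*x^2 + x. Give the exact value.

71/2

Set the curves equal: -3*x^3 - 17*x^2 - 35*x = 4*x^2 + x, so -3*x^3 - 21*x^2 - 36*x = 0, which factors as -3*x*(x + 3)*(x + 4) = 0. The curves meet at x = -4, -3, 0.
On [-4, -3], w = 4*x^2 + x is on top; that piece has area ∫[-4,-3] (-(-3*x^3 - 21*x^2 - 36*x)) dx = 7/4.
On [-3, 0], w = -3*x^3 - 17*x^2 - 35*x is on top; that piece has area ∫[-3,0] (-3*x^3 - 21*x^2 - 36*x) dx = 135/4.
Total enclosed area = 7/4 + 135/4 = 71/2.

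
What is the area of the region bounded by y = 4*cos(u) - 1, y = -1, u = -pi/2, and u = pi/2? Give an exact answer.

8

On [-pi/2, pi/2], (4*cos(u) - 1) - (-1) = 4*cos(u) is ≥ 0 throughout, so the area is a single integral of |4*cos(u)|.
∫[-pi/2,pi/2] (4*cos(u)) du = 8.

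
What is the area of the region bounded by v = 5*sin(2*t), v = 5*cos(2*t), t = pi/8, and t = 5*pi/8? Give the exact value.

On [pi/8, 5*pi/8], (5*sin(2*t)) - (5*cos(2*t)) = 5*sin(2*t) - 5*cos(2*t) is ≥ 0 throughout, so the area is a single integral of |5*sin(2*t) - 5*cos(2*t)|.
∫[pi/8,5*pi/8] (5*sin(2*t) - 5*cos(2*t)) dt = 5*sqrt(2).

5*sqrt(2)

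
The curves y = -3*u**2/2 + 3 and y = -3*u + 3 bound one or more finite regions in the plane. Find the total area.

2

Set the curves equal: -3*u**2/2 + 3 = -3*u + 3, so -3*u**2/2 + 3*u = 0, which factors as -3*u*(u - 2)/2 = 0. The curves meet at u = 0, 2.
On [0, 2], y = -3*u**2/2 + 3 is on top; that piece has area ∫[0,2] (-3*u**2/2 + 3*u) du = 2.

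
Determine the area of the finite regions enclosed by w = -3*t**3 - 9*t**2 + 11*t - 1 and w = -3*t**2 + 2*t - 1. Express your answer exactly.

71/2

Set the curves equal: -3*t**3 - 9*t**2 + 11*t - 1 = -3*t**2 + 2*t - 1, so -3*t**3 - 6*t**2 + 9*t = 0, which factors as -3*t*(t - 1)*(t + 3) = 0. The curves meet at t = -3, 0, 1.
On [-3, 0], w = -3*t**2 + 2*t - 1 is on top; that piece has area ∫[-3,0] (-(-3*t**3 - 6*t**2 + 9*t)) dt = 135/4.
On [0, 1], w = -3*t**3 - 9*t**2 + 11*t - 1 is on top; that piece has area ∫[0,1] (-3*t**3 - 6*t**2 + 9*t) dt = 7/4.
Total enclosed area = 135/4 + 7/4 = 71/2.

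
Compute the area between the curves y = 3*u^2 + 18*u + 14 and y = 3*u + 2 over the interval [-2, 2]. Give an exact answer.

71

The difference (3*u^2 + 18*u + 14) - (3*u + 2) = 3*u^2 + 15*u + 12 changes sign at u = -1 inside [-2, 2], so split the integral there.
∫[-2,-1] (3*u^2 + 15*u + 12) du = -7/2; the area of that piece is 7/2.
∫[-1,2] (3*u^2 + 15*u + 12) du = 135/2.
Total area = 7/2 + 135/2 = 71.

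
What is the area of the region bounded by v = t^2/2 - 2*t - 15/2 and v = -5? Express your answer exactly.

18

Set the curves equal: t^2/2 - 2*t - 15/2 = -5, so t^2/2 - 2*t - 5/2 = 0, which factors as (t - 5)*(t + 1)/2 = 0. The curves meet at t = -1, 5.
On [-1, 5], v = -5 is on top; that piece has area ∫[-1,5] (-(t^2/2 - 2*t - 5/2)) dt = 18.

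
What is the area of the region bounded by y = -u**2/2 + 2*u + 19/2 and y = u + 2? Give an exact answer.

Set the curves equal: -u**2/2 + 2*u + 19/2 = u + 2, so -u**2/2 + u + 15/2 = 0, which factors as -(u - 5)*(u + 3)/2 = 0. The curves meet at u = -3, 5.
On [-3, 5], y = -u**2/2 + 2*u + 19/2 is on top; that piece has area ∫[-3,5] (-u**2/2 + u + 15/2) du = 128/3.

128/3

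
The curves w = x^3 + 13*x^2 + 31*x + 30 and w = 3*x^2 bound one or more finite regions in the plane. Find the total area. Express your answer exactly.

Set the curves equal: x^3 + 13*x^2 + 31*x + 30 = 3*x^2, so x^3 + 10*x^2 + 31*x + 30 = 0, which factors as (x + 2)*(x + 3)*(x + 5) = 0. The curves meet at x = -5, -3, -2.
On [-5, -3], w = x^3 + 13*x^2 + 31*x + 30 is on top; that piece has area ∫[-5,-3] (x^3 + 10*x^2 + 31*x + 30) dx = 8/3.
On [-3, -2], w = 3*x^2 is on top; that piece has area ∫[-3,-2] (-(x^3 + 10*x^2 + 31*x + 30)) dx = 5/12.
Total enclosed area = 8/3 + 5/12 = 37/12.

37/12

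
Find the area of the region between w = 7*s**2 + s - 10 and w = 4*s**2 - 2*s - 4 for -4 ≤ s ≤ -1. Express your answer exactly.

59/2

The difference (7*s**2 + s - 10) - (4*s**2 - 2*s - 4) = 3*s**2 + 3*s - 6 changes sign at s = -2 inside [-4, -1], so split the integral there.
∫[-4,-2] (3*s**2 + 3*s - 6) ds = 26.
∫[-2,-1] (3*s**2 + 3*s - 6) ds = -7/2; the area of that piece is 7/2.
Total area = 26 + 7/2 = 59/2.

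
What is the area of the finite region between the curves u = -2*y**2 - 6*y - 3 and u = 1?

Both boundary curves give u as a function of y, so integrate with respect to y. Setting them equal: -2*y**2 - 6*y - 4 = 0, i.e. -2*(y + 1)*(y + 2) = 0, so they meet at y = -2, -1.
For y in [-2, -1], u = -2*y**2 - 6*y - 3 is on the right; area = ∫[-2,-1] (-2*y**2 - 6*y - 4) dy = 1/3.

1/3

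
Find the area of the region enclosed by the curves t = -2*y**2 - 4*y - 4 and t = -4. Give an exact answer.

8/3

Both boundary curves give t as a function of y, so integrate with respect to y. Setting them equal: -2*y**2 - 4*y = 0, i.e. -2*y*(y + 2) = 0, so they meet at y = -2, 0.
For y in [-2, 0], t = -2*y**2 - 4*y - 4 is on the right; area = ∫[-2,0] (-2*y**2 - 4*y) dy = 8/3.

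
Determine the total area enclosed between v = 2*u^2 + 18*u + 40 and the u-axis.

The curve meets the u-axis where 2*u^2 + 18*u + 40 = 0, i.e. 2*(u + 4)*(u + 5) = 0, at u = -5, -4.
On [-5, -4] the curve lies below the axis; ∫[-5,-4] (2*u^2 + 18*u + 40) du = -1/3, giving area 1/3.

1/3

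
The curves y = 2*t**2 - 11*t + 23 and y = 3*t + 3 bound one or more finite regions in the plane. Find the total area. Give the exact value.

Set the curves equal: 2*t**2 - 11*t + 23 = 3*t + 3, so 2*t**2 - 14*t + 20 = 0, which factors as 2*(t - 5)*(t - 2) = 0. The curves meet at t = 2, 5.
On [2, 5], y = 3*t + 3 is on top; that piece has area ∫[2,5] (-(2*t**2 - 14*t + 20)) dt = 9.

9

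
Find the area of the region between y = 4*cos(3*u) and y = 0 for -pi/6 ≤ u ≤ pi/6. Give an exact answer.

On [-pi/6, pi/6], (4*cos(3*u)) - (0) = 4*cos(3*u) is ≥ 0 throughout, so the area is a single integral of |4*cos(3*u)|.
∫[-pi/6,pi/6] (4*cos(3*u)) du = 8/3.

8/3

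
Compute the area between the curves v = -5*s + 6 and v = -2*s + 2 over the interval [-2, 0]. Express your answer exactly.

On [-2, 0], (-5*s + 6) - (-2*s + 2) = -3*s + 4 is ≥ 0 throughout, so the area is a single integral of |-3*s + 4|.
∫[-2,0] (-3*s + 4) ds = 14.

14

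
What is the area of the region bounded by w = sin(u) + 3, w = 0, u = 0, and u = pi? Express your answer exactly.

On [0, pi], (sin(u) + 3) - (0) = sin(u) + 3 is ≥ 0 throughout, so the area is a single integral of |sin(u) + 3|.
∫[0,pi] (sin(u) + 3) du = 2 + 3*pi.

2 + 3*pi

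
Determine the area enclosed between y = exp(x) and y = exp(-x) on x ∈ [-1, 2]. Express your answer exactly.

-4 + exp(-2) + exp(-1) + exp(1) + exp(2)

The difference (exp(x)) - (exp(-x)) = exp(x) - exp(-x) changes sign at x = 0 inside [-1, 2], so split the integral there.
∫[-1,0] (exp(x) - exp(-x)) dx = -exp(1) - exp(-1) + 2; the area of that piece is -2 + exp(-1) + exp(1).
∫[0,2] (exp(x) - exp(-x)) dx = -2 + exp(-2) + exp(2).
Total area = (-2 + exp(-1) + exp(1)) + (-2 + exp(-2) + exp(2)) = -4 + exp(-2) + exp(-1) + exp(1) + exp(2).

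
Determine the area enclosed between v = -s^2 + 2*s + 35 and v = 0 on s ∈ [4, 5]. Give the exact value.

71/3

On [4, 5], (-s^2 + 2*s + 35) - (0) = -s^2 + 2*s + 35 is ≥ 0 throughout, so the area is a single integral of |-s^2 + 2*s + 35|.
∫[4,5] (-s^2 + 2*s + 35) ds = 71/3.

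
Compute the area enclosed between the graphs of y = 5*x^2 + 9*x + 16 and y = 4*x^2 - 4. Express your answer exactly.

Set the curves equal: 5*x^2 + 9*x + 16 = 4*x^2 - 4, so x^2 + 9*x + 20 = 0, which factors as (x + 4)*(x + 5) = 0. The curves meet at x = -5, -4.
On [-5, -4], y = 4*x^2 - 4 is on top; that piece has area ∫[-5,-4] (-(x^2 + 9*x + 20)) dx = 1/6.

1/6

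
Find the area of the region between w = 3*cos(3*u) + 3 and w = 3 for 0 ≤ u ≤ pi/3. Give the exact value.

The difference (3*cos(3*u) + 3) - (3) = 3*cos(3*u) changes sign at u = pi/6 inside [0, pi/3], so split the integral there.
∫[0,pi/6] (3*cos(3*u)) du = 1.
∫[pi/6,pi/3] (3*cos(3*u)) du = -1; the area of that piece is 1.
Total area = 1 + 1 = 2.

2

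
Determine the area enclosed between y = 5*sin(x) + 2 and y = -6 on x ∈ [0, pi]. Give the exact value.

10 + 8*pi

On [0, pi], (5*sin(x) + 2) - (-6) = 5*sin(x) + 8 is ≥ 0 throughout, so the area is a single integral of |5*sin(x) + 8|.
∫[0,pi] (5*sin(x) + 8) dx = 10 + 8*pi.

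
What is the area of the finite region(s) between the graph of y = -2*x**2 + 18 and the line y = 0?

72

The curve meets the x-axis where -2*x**2 + 18 = 0, i.e. -2*(x - 3)*(x + 3) = 0, at x = -3, 3.
On [-3, 3] the curve lies above the axis; ∫[-3,3] (-2*x**2 + 18) dx = 72, giving area 72.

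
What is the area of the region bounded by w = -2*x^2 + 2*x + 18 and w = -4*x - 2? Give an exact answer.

Set the curves equal: -2*x^2 + 2*x + 18 = -4*x - 2, so -2*x^2 + 6*x + 20 = 0, which factors as -2*(x - 5)*(x + 2) = 0. The curves meet at x = -2, 5.
On [-2, 5], w = -2*x^2 + 2*x + 18 is on top; that piece has area ∫[-2,5] (-2*x^2 + 6*x + 20) dx = 343/3.

343/3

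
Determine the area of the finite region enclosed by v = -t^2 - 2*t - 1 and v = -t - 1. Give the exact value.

Set the curves equal: -t^2 - 2*t - 1 = -t - 1, so -t^2 - t = 0, which factors as -t*(t + 1) = 0. The curves meet at t = -1, 0.
On [-1, 0], v = -t^2 - 2*t - 1 is on top; that piece has area ∫[-1,0] (-t^2 - t) dt = 1/6.

1/6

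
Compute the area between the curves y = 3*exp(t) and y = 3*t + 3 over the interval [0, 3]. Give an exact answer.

-51/2 + 3*exp(3)

On [0, 3], (3*exp(t)) - (3*t + 3) = -3*t + 3*exp(t) - 3 is ≥ 0 throughout, so the area is a single integral of |-3*t + 3*exp(t) - 3|.
∫[0,3] (-3*t + 3*exp(t) - 3) dt = -51/2 + 3*exp(3).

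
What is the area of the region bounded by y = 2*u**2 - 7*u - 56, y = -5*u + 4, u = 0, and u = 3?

171

On [0, 3], (2*u**2 - 7*u - 56) - (-5*u + 4) = 2*u**2 - 2*u - 60 is ≤ 0 throughout, so the area is a single integral of |2*u**2 - 2*u - 60|.
∫[0,3] (2*u**2 - 2*u - 60) du = -171; the area of that piece is 171.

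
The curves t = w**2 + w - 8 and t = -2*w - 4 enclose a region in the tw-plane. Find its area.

Both boundary curves give t as a function of w, so integrate with respect to w. Setting them equal: w**2 + 3*w - 4 = 0, i.e. (w - 1)*(w + 4) = 0, so they meet at w = -4, 1.
For w in [-4, 1], t = w**2 + w - 8 is on the left; area = ∫[-4,1] (-(w**2 + 3*w - 4)) dw = 125/6.

125/6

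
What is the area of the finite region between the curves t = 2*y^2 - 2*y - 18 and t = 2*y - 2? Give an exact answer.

Both boundary curves give t as a function of y, so integrate with respect to y. Setting them equal: 2*y^2 - 4*y - 16 = 0, i.e. 2*(y - 4)*(y + 2) = 0, so they meet at y = -2, 4.
For y in [-2, 4], t = 2*y^2 - 2*y - 18 is on the left; area = ∫[-2,4] (-(2*y^2 - 4*y - 16)) dy = 72.

72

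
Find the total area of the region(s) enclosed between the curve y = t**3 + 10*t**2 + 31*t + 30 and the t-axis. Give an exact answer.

The curve meets the t-axis where t**3 + 10*t**2 + 31*t + 30 = 0, i.e. (t + 2)*(t + 3)*(t + 5) = 0, at t = -5, -3, -2.
On [-5, -3] the curve lies above the axis; ∫[-5,-3] (t**3 + 10*t**2 + 31*t + 30) dt = 8/3, giving area 8/3.
On [-3, -2] the curve lies below the axis; ∫[-3,-2] (t**3 + 10*t**2 + 31*t + 30) dt = -5/12, giving area 5/12.
Total area = 8/3 + 5/12 = 37/12.

37/12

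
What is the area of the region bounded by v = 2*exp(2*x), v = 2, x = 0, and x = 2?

On [0, 2], (2*exp(2*x)) - (2) = 2*exp(2*x) - 2 is ≥ 0 throughout, so the area is a single integral of |2*exp(2*x) - 2|.
∫[0,2] (2*exp(2*x) - 2) dx = -5 + exp(4).

-5 + exp(4)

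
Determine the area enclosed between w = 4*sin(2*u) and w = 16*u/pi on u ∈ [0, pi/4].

On [0, pi/4], (4*sin(2*u)) - (16*u/pi) = -16*u/pi + 4*sin(2*u) is ≥ 0 throughout, so the area is a single integral of |-16*u/pi + 4*sin(2*u)|.
∫[0,pi/4] (-16*u/pi + 4*sin(2*u)) du = 2 - pi/2.

2 - pi/2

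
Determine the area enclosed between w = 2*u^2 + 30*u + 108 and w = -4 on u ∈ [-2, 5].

3563/3

On [-2, 5], (2*u^2 + 30*u + 108) - (-4) = 2*u^2 + 30*u + 112 is ≥ 0 throughout, so the area is a single integral of |2*u^2 + 30*u + 112|.
∫[-2,5] (2*u^2 + 30*u + 112) du = 3563/3.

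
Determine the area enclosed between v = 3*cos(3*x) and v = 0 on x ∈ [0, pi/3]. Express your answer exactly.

2

The difference (3*cos(3*x)) - (0) = 3*cos(3*x) changes sign at x = pi/6 inside [0, pi/3], so split the integral there.
∫[0,pi/6] (3*cos(3*x)) dx = 1.
∫[pi/6,pi/3] (3*cos(3*x)) dx = -1; the area of that piece is 1.
Total area = 1 + 1 = 2.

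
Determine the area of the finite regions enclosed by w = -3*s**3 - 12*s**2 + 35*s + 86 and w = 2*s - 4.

Set the curves equal: -3*s**3 - 12*s**2 + 35*s + 86 = 2*s - 4, so -3*s**3 - 12*s**2 + 33*s + 90 = 0, which factors as -3*(s - 3)*(s + 2)*(s + 5) = 0. The curves meet at s = -5, -2, 3.
On [-5, -2], w = 2*s - 4 is on top; that piece has area ∫[-5,-2] (-(-3*s**3 - 12*s**2 + 33*s + 90)) ds = 351/4.
On [-2, 3], w = -3*s**3 - 12*s**2 + 35*s + 86 is on top; that piece has area ∫[-2,3] (-3*s**3 - 12*s**2 + 33*s + 90) ds = 1375/4.
Total enclosed area = 351/4 + 1375/4 = 863/2.

863/2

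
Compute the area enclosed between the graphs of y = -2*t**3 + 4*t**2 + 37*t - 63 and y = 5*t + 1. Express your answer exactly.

1136/3

Set the curves equal: -2*t**3 + 4*t**2 + 37*t - 63 = 5*t + 1, so -2*t**3 + 4*t**2 + 32*t - 64 = 0, which factors as -2*(t - 4)*(t - 2)*(t + 4) = 0. The curves meet at t = -4, 2, 4.
On [-4, 2], y = 5*t + 1 is on top; that piece has area ∫[-4,2] (-(-2*t**3 + 4*t**2 + 32*t - 64)) dt = 360.
On [2, 4], y = -2*t**3 + 4*t**2 + 37*t - 63 is on top; that piece has area ∫[2,4] (-2*t**3 + 4*t**2 + 32*t - 64) dt = 56/3.
Total enclosed area = 360 + 56/3 = 1136/3.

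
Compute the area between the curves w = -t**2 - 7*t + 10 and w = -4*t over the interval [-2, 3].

The difference (-t**2 - 7*t + 10) - (-4*t) = -t**2 - 3*t + 10 changes sign at t = 2 inside [-2, 3], so split the integral there.
∫[-2,2] (-t**2 - 3*t + 10) dt = 104/3.
∫[2,3] (-t**2 - 3*t + 10) dt = -23/6; the area of that piece is 23/6.
Total area = 104/3 + 23/6 = 77/2.

77/2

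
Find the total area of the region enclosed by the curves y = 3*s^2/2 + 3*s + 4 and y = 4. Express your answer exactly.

Set the curves equal: 3*s^2/2 + 3*s + 4 = 4, so 3*s^2/2 + 3*s = 0, which factors as 3*s*(s + 2)/2 = 0. The curves meet at s = -2, 0.
On [-2, 0], y = 4 is on top; that piece has area ∫[-2,0] (-(3*s^2/2 + 3*s)) ds = 2.

2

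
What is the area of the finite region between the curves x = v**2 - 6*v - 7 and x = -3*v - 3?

Both boundary curves give x as a function of v, so integrate with respect to v. Setting them equal: v**2 - 3*v - 4 = 0, i.e. (v - 4)*(v + 1) = 0, so they meet at v = -1, 4.
For v in [-1, 4], x = v**2 - 6*v - 7 is on the left; area = ∫[-1,4] (-(v**2 - 3*v - 4)) dv = 125/6.

125/6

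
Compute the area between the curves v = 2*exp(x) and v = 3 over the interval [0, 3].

The difference (2*exp(x)) - (3) = 2*exp(x) - 3 changes sign at x = log(3/2) inside [0, 3], so split the integral there.
∫[0,log(3/2)] (2*exp(x) - 3) dx = log(8/27) + 1; the area of that piece is -1 + log(27/8).
∫[log(3/2),3] (2*exp(x) - 3) dx = -12 - 3*log(2) + 3*log(3) + 2*exp(3).
Total area = (-1 + log(27/8)) + (-12 - 3*log(2) + 3*log(3) + 2*exp(3)) = -13 - 6*log(2) + 6*log(3) + 2*exp(3).

-13 - 6*log(2) + 6*log(3) + 2*exp(3)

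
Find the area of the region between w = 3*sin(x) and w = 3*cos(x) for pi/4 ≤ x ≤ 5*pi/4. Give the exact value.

6*sqrt(2)

On [pi/4, 5*pi/4], (3*sin(x)) - (3*cos(x)) = 3*sin(x) - 3*cos(x) is ≥ 0 throughout, so the area is a single integral of |3*sin(x) - 3*cos(x)|.
∫[pi/4,5*pi/4] (3*sin(x) - 3*cos(x)) dx = 6*sqrt(2).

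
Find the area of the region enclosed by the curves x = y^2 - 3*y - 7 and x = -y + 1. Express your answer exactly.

Both boundary curves give x as a function of y, so integrate with respect to y. Setting them equal: y^2 - 2*y - 8 = 0, i.e. (y - 4)*(y + 2) = 0, so they meet at y = -2, 4.
For y in [-2, 4], x = y^2 - 3*y - 7 is on the left; area = ∫[-2,4] (-(y^2 - 2*y - 8)) dy = 36.

36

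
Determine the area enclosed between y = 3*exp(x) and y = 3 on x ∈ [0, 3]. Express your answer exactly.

-12 + 3*exp(3)

On [0, 3], (3*exp(x)) - (3) = 3*exp(x) - 3 is ≥ 0 throughout, so the area is a single integral of |3*exp(x) - 3|.
∫[0,3] (3*exp(x) - 3) dx = -12 + 3*exp(3).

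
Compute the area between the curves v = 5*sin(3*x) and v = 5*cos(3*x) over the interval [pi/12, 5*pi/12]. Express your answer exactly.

On [pi/12, 5*pi/12], (5*sin(3*x)) - (5*cos(3*x)) = 5*sin(3*x) - 5*cos(3*x) is ≥ 0 throughout, so the area is a single integral of |5*sin(3*x) - 5*cos(3*x)|.
∫[pi/12,5*pi/12] (5*sin(3*x) - 5*cos(3*x)) dx = 10*sqrt(2)/3.

10*sqrt(2)/3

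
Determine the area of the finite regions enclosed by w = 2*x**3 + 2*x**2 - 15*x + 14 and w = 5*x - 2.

Set the curves equal: 2*x**3 + 2*x**2 - 15*x + 14 = 5*x - 2, so 2*x**3 + 2*x**2 - 20*x + 16 = 0, which factors as 2*(x - 2)*(x - 1)*(x + 4) = 0. The curves meet at x = -4, 1, 2.
On [-4, 1], w = 2*x**3 + 2*x**2 - 15*x + 14 is on top; that piece has area ∫[-4,1] (2*x**3 + 2*x**2 - 20*x + 16) dx = 875/6.
On [1, 2], w = 5*x - 2 is on top; that piece has area ∫[1,2] (-(2*x**3 + 2*x**2 - 20*x + 16)) dx = 11/6.
Total enclosed area = 875/6 + 11/6 = 443/3.

443/3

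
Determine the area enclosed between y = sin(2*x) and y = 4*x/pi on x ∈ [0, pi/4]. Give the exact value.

On [0, pi/4], (sin(2*x)) - (4*x/pi) = -4*x/pi + sin(2*x) is ≥ 0 throughout, so the area is a single integral of |-4*x/pi + sin(2*x)|.
∫[0,pi/4] (-4*x/pi + sin(2*x)) dx = 1/2 - pi/8.

1/2 - pi/8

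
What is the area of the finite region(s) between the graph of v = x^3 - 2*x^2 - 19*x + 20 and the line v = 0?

The curve meets the x-axis where x^3 - 2*x^2 - 19*x + 20 = 0, i.e. (x - 5)*(x - 1)*(x + 4) = 0, at x = -4, 1, 5.
On [-4, 1] the curve lies above the axis; ∫[-4,1] (x^3 - 2*x^2 - 19*x + 20) dx = 1625/12, giving area 1625/12.
On [1, 5] the curve lies below the axis; ∫[1,5] (x^3 - 2*x^2 - 19*x + 20) dx = -224/3, giving area 224/3.
Total area = 1625/12 + 224/3 = 2521/12.

2521/12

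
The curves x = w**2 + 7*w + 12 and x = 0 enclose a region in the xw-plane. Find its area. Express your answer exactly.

1/6

Both boundary curves give x as a function of w, so integrate with respect to w. Setting them equal: w**2 + 7*w + 12 = 0, i.e. (w + 3)*(w + 4) = 0, so they meet at w = -4, -3.
For w in [-4, -3], x = w**2 + 7*w + 12 is on the left; area = ∫[-4,-3] (-(w**2 + 7*w + 12)) dw = 1/6.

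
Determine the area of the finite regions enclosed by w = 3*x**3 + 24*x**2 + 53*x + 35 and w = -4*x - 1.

Set the curves equal: 3*x**3 + 24*x**2 + 53*x + 35 = -4*x - 1, so 3*x**3 + 24*x**2 + 57*x + 36 = 0, which factors as 3*(x + 1)*(x + 3)*(x + 4) = 0. The curves meet at x = -4, -3, -1.
On [-4, -3], w = 3*x**3 + 24*x**2 + 53*x + 35 is on top; that piece has area ∫[-4,-3] (3*x**3 + 24*x**2 + 57*x + 36) dx = 5/4.
On [-3, -1], w = -4*x - 1 is on top; that piece has area ∫[-3,-1] (-(3*x**3 + 24*x**2 + 57*x + 36)) dx = 8.
Total enclosed area = 5/4 + 8 = 37/4.

37/4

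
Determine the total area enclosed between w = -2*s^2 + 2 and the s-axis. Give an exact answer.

8/3

The curve meets the s-axis where -2*s^2 + 2 = 0, i.e. -2*(s - 1)*(s + 1) = 0, at s = -1, 1.
On [-1, 1] the curve lies above the axis; ∫[-1,1] (-2*s^2 + 2) ds = 8/3, giving area 8/3.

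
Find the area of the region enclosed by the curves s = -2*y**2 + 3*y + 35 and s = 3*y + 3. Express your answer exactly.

512/3

Both boundary curves give s as a function of y, so integrate with respect to y. Setting them equal: -2*y**2 + 32 = 0, i.e. -2*(y - 4)*(y + 4) = 0, so they meet at y = -4, 4.
For y in [-4, 4], s = -2*y**2 + 3*y + 35 is on the right; area = ∫[-4,4] (-2*y**2 + 32) dy = 512/3.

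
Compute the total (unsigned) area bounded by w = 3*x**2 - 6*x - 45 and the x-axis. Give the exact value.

256

The curve meets the x-axis where 3*x**2 - 6*x - 45 = 0, i.e. 3*(x - 5)*(x + 3) = 0, at x = -3, 5.
On [-3, 5] the curve lies below the axis; ∫[-3,5] (3*x**2 - 6*x - 45) dx = -256, giving area 256.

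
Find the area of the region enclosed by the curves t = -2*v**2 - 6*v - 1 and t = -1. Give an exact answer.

Both boundary curves give t as a function of v, so integrate with respect to v. Setting them equal: -2*v**2 - 6*v = 0, i.e. -2*v*(v + 3) = 0, so they meet at v = -3, 0.
For v in [-3, 0], t = -2*v**2 - 6*v - 1 is on the right; area = ∫[-3,0] (-2*v**2 - 6*v) dv = 9.

9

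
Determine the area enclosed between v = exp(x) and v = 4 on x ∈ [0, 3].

The difference (exp(x)) - (4) = exp(x) - 4 changes sign at x = log(4) inside [0, 3], so split the integral there.
∫[0,log(4)] (exp(x) - 4) dx = 3 - log(256); the area of that piece is -3 + log(256).
∫[log(4),3] (exp(x) - 4) dx = -16 + 8*log(2) + exp(3).
Total area = (-3 + log(256)) + (-16 + 8*log(2) + exp(3)) = -19 + 16*log(2) + exp(3).

-19 + 16*log(2) + exp(3)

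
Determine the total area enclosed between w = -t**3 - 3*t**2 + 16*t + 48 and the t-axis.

The curve meets the t-axis where -t**3 - 3*t**2 + 16*t + 48 = 0, i.e. -(t - 4)*(t + 3)*(t + 4) = 0, at t = -4, -3, 4.
On [-4, -3] the curve lies below the axis; ∫[-4,-3] (-t**3 - 3*t**2 + 16*t + 48) dt = -5/4, giving area 5/4.
On [-3, 4] the curve lies above the axis; ∫[-3,4] (-t**3 - 3*t**2 + 16*t + 48) dt = 1029/4, giving area 1029/4.
Total area = 5/4 + 1029/4 = 517/2.

517/2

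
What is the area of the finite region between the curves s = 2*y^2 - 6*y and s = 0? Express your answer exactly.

Both boundary curves give s as a function of y, so integrate with respect to y. Setting them equal: 2*y^2 - 6*y = 0, i.e. 2*y*(y - 3) = 0, so they meet at y = 0, 3.
For y in [0, 3], s = 2*y^2 - 6*y is on the left; area = ∫[0,3] (-(2*y^2 - 6*y)) dy = 9.

9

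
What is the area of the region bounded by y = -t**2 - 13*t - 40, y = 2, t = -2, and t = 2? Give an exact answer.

520/3

On [-2, 2], (-t**2 - 13*t - 40) - (2) = -t**2 - 13*t - 42 is ≤ 0 throughout, so the area is a single integral of |-t**2 - 13*t - 42|.
∫[-2,2] (-t**2 - 13*t - 42) dt = -520/3; the area of that piece is 520/3.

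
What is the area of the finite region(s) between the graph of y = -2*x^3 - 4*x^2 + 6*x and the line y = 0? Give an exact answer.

The curve meets the x-axis where -2*x^3 - 4*x^2 + 6*x = 0, i.e. -2*x*(x - 1)*(x + 3) = 0, at x = -3, 0, 1.
On [-3, 0] the curve lies below the axis; ∫[-3,0] (-2*x^3 - 4*x^2 + 6*x) dx = -45/2, giving area 45/2.
On [0, 1] the curve lies above the axis; ∫[0,1] (-2*x^3 - 4*x^2 + 6*x) dx = 7/6, giving area 7/6.
Total area = 45/2 + 7/6 = 71/3.

71/3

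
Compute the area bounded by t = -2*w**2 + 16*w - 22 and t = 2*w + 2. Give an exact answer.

1/3

Both boundary curves give t as a function of w, so integrate with respect to w. Setting them equal: -2*w**2 + 14*w - 24 = 0, i.e. -2*(w - 4)*(w - 3) = 0, so they meet at w = 3, 4.
For w in [3, 4], t = -2*w**2 + 16*w - 22 is on the right; area = ∫[3,4] (-2*w**2 + 14*w - 24) dw = 1/3.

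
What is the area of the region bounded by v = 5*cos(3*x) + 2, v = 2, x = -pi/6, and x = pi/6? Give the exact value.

On [-pi/6, pi/6], (5*cos(3*x) + 2) - (2) = 5*cos(3*x) is ≥ 0 throughout, so the area is a single integral of |5*cos(3*x)|.
∫[-pi/6,pi/6] (5*cos(3*x)) dx = 10/3.

10/3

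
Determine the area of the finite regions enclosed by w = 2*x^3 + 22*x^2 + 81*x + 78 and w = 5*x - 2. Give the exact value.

37/6

Set the curves equal: 2*x^3 + 22*x^2 + 81*x + 78 = 5*x - 2, so 2*x^3 + 22*x^2 + 76*x + 80 = 0, which factors as 2*(x + 2)*(x + 4)*(x + 5) = 0. The curves meet at x = -5, -4, -2.
On [-5, -4], w = 2*x^3 + 22*x^2 + 81*x + 78 is on top; that piece has area ∫[-5,-4] (2*x^3 + 22*x^2 + 76*x + 80) dx = 5/6.
On [-4, -2], w = 5*x - 2 is on top; that piece has area ∫[-4,-2] (-(2*x^3 + 22*x^2 + 76*x + 80)) dx = 16/3.
Total enclosed area = 5/6 + 16/3 = 37/6.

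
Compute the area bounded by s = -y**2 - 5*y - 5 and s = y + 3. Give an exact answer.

4/3

Both boundary curves give s as a function of y, so integrate with respect to y. Setting them equal: -y**2 - 6*y - 8 = 0, i.e. -(y + 2)*(y + 4) = 0, so they meet at y = -4, -2.
For y in [-4, -2], s = -y**2 - 5*y - 5 is on the right; area = ∫[-4,-2] (-y**2 - 6*y - 8) dy = 4/3.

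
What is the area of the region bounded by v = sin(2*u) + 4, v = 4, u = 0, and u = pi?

The difference (sin(2*u) + 4) - (4) = sin(2*u) changes sign at u = pi/2 inside [0, pi], so split the integral there.
∫[0,pi/2] (sin(2*u)) du = 1.
∫[pi/2,pi] (sin(2*u)) du = -1; the area of that piece is 1.
Total area = 1 + 1 = 2.

2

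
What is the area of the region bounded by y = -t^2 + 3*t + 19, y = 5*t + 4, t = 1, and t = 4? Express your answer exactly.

The difference (-t^2 + 3*t + 19) - (5*t + 4) = -t^2 - 2*t + 15 changes sign at t = 3 inside [1, 4], so split the integral there.
∫[1,3] (-t^2 - 2*t + 15) dt = 40/3.
∫[3,4] (-t^2 - 2*t + 15) dt = -13/3; the area of that piece is 13/3.
Total area = 40/3 + 13/3 = 53/3.

53/3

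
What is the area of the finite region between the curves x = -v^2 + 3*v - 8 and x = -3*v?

Both boundary curves give x as a function of v, so integrate with respect to v. Setting them equal: -v^2 + 6*v - 8 = 0, i.e. -(v - 4)*(v - 2) = 0, so they meet at v = 2, 4.
For v in [2, 4], x = -v^2 + 3*v - 8 is on the right; area = ∫[2,4] (-v^2 + 6*v - 8) dv = 4/3.

4/3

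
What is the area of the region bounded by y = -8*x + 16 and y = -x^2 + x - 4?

1/6

Set the curves equal: -8*x + 16 = -x^2 + x - 4, so x^2 - 9*x + 20 = 0, which factors as (x - 5)*(x - 4) = 0. The curves meet at x = 4, 5.
On [4, 5], y = -x^2 + x - 4 is on top; that piece has area ∫[4,5] (-(x^2 - 9*x + 20)) dx = 1/6.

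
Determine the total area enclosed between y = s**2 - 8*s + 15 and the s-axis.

The curve meets the s-axis where s**2 - 8*s + 15 = 0, i.e. (s - 5)*(s - 3) = 0, at s = 3, 5.
On [3, 5] the curve lies below the axis; ∫[3,5] (s**2 - 8*s + 15) ds = -4/3, giving area 4/3.

4/3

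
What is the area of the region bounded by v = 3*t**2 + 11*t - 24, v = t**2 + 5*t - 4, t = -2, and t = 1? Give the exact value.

On [-2, 1], (3*t**2 + 11*t - 24) - (t**2 + 5*t - 4) = 2*t**2 + 6*t - 20 is ≤ 0 throughout, so the area is a single integral of |2*t**2 + 6*t - 20|.
∫[-2,1] (2*t**2 + 6*t - 20) dt = -63; the area of that piece is 63.

63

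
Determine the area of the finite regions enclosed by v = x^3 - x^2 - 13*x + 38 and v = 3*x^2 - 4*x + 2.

1741/12

Set the curves equal: x^3 - x^2 - 13*x + 38 = 3*x^2 - 4*x + 2, so x^3 - 4*x^2 - 9*x + 36 = 0, which factors as (x - 4)*(x - 3)*(x + 3) = 0. The curves meet at x = -3, 3, 4.
On [-3, 3], v = x^3 - x^2 - 13*x + 38 is on top; that piece has area ∫[-3,3] (x^3 - 4*x^2 - 9*x + 36) dx = 144.
On [3, 4], v = 3*x^2 - 4*x + 2 is on top; that piece has area ∫[3,4] (-(x^3 - 4*x^2 - 9*x + 36)) dx = 13/12.
Total enclosed area = 144 + 13/12 = 1741/12.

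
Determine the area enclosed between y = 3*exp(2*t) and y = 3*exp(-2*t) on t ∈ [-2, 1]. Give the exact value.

The difference (3*exp(2*t)) - (3*exp(-2*t)) = 3*exp(2*t) - 3*exp(-2*t) changes sign at t = 0 inside [-2, 1], so split the integral there.
∫[-2,0] (3*exp(2*t) - 3*exp(-2*t)) dt = -3*exp(4)/2 - 3*exp(-4)/2 + 3; the area of that piece is -3 + 3*exp(-4)/2 + 3*exp(4)/2.
∫[0,1] (3*exp(2*t) - 3*exp(-2*t)) dt = -3 + 3*exp(-2)/2 + 3*exp(2)/2.
Total area = (-3 + 3*exp(-4)/2 + 3*exp(4)/2) + (-3 + 3*exp(-2)/2 + 3*exp(2)/2) = -6 + 3*exp(-4)/2 + 3*exp(-2)/2 + 3*exp(2)/2 + 3*exp(4)/2.

-6 + 3*exp(-4)/2 + 3*exp(-2)/2 + 3*exp(2)/2 + 3*exp(4)/2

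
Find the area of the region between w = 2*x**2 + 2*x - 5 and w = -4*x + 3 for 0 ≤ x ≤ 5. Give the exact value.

The difference (2*x**2 + 2*x - 5) - (-4*x + 3) = 2*x**2 + 6*x - 8 changes sign at x = 1 inside [0, 5], so split the integral there.
∫[0,1] (2*x**2 + 6*x - 8) dx = -13/3; the area of that piece is 13/3.
∫[1,5] (2*x**2 + 6*x - 8) dx = 368/3.
Total area = 13/3 + 368/3 = 127.

127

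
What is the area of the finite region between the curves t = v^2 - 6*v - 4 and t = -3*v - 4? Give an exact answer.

9/2

Both boundary curves give t as a function of v, so integrate with respect to v. Setting them equal: v^2 - 3*v = 0, i.e. v*(v - 3) = 0, so they meet at v = 0, 3.
For v in [0, 3], t = v^2 - 6*v - 4 is on the left; area = ∫[0,3] (-(v^2 - 3*v)) dv = 9/2.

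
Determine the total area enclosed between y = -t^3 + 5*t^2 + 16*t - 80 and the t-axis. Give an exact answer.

5137/12

The curve meets the t-axis where -t^3 + 5*t^2 + 16*t - 80 = 0, i.e. -(t - 5)*(t - 4)*(t + 4) = 0, at t = -4, 4, 5.
On [-4, 4] the curve lies below the axis; ∫[-4,4] (-t^3 + 5*t^2 + 16*t - 80) dt = -1280/3, giving area 1280/3.
On [4, 5] the curve lies above the axis; ∫[4,5] (-t^3 + 5*t^2 + 16*t - 80) dt = 17/12, giving area 17/12.
Total area = 1280/3 + 17/12 = 5137/12.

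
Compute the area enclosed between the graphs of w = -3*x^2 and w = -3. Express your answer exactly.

4

Set the curves equal: -3*x^2 = -3, so -3*x^2 + 3 = 0, which factors as -3*(x - 1)*(x + 1) = 0. The curves meet at x = -1, 1.
On [-1, 1], w = -3*x^2 is on top; that piece has area ∫[-1,1] (-3*x^2 + 3) dx = 4.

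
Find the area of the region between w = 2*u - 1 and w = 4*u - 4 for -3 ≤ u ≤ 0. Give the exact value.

18

On [-3, 0], (2*u - 1) - (4*u - 4) = -2*u + 3 is ≥ 0 throughout, so the area is a single integral of |-2*u + 3|.
∫[-3,0] (-2*u + 3) du = 18.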